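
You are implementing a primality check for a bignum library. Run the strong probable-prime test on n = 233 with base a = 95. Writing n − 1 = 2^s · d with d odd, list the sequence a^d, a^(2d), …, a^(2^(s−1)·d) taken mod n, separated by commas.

n − 1 = 232 = 2^3 · 29, so s = 3 and d = 29.
x_0 = 95^29 mod 233 = 12.
x_1 = 12^2 mod 233 = 144.
x_2 = 144^2 mod 233 = 232.

12, 144, 232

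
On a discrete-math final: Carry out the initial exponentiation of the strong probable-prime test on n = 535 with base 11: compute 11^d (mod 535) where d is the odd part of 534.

121

n − 1 = 534 = 2^1 · 267, so s = 1 and d = 267.
Repeated squaring mod 535: 11^1 ≡ 11, 11^2 ≡ 121, 11^4 ≡ 196, 11^8 ≡ 431, 11^16 ≡ 116, 11^32 ≡ 81, 11^64 ≡ 141, 11^128 ≡ 86, 11^256 ≡ 441.
267 = 256 + 8 + 2 + 1, so 11^267 ≡ 441·431·121·11 ≡ 121 (mod 535).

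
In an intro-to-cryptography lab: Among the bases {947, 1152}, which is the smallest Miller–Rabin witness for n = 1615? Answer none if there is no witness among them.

n − 1 = 1614 = 2^1 · 807, so s = 1 and d = 807.
Base 947: x_0 = 947^807 mod 1615 = 653. x_0 ∉ {1, 1614} and s = 1, so 947 is a Miller–Rabin witness and 1615 is composite.
Base 1152: x_0 = 1152^807 mod 1615 = 208. x_0 ∉ {1, 1614} and s = 1, so 1152 is a Miller–Rabin witness and 1615 is composite.
The smallest witness among the given bases is 947.

947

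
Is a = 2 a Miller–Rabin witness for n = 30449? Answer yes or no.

n − 1 = 30448 = 2^4 · 1903, so s = 4 and d = 1903.
Repeated squaring mod 30449: 2^1 ≡ 2, 2^2 ≡ 4, 2^4 ≡ 16, 2^8 ≡ 256, 2^16 ≡ 4638, 2^32 ≡ 14050, 2^64 ≡ 1633, 2^128 ≡ 17626, 2^256 ≡ 4729, 2^512 ≡ 13875, 2^1024 ≡ 17047.
1903 = 1024 + 512 + 256 + 64 + 32 + 8 + 4 + 2 + 1, so 2^1903 ≡ 17047·13875·4729·1633·14050·256·16·4·2 ≡ 27021 (mod 30449).
x_0 = 2^1903 mod 30449 = 27021.
x_0 is neither 1 nor 30448, so continue squaring.
x_1 = 27021^2 mod 30449 = 28319.
x_2 = 28319^2 mod 30449 = 30448.
x_2 ≡ −1, so 2 is not a witness.

no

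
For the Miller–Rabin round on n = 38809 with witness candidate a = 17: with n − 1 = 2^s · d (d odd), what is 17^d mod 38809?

9639

n − 1 = 38808 = 2^3 · 4851, so s = 3 and d = 4851.
17^4851 mod 38809 = 9639.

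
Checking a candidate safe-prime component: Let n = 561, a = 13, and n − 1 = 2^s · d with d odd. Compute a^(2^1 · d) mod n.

67

n − 1 = 560 = 2^4 · 35, so s = 4 and d = 35.
x_0 = 13^35 mod 561 = 208.
x_1 = 208^2 mod 561 = 67.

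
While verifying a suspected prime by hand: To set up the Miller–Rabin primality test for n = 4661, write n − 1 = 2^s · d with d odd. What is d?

Halving: 4660 → 2330 → 1165; 1165 is odd.
So 4660 = 2^2 · 1165.

1165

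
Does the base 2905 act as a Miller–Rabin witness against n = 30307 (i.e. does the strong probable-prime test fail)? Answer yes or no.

no

n − 1 = 30306 = 2^1 · 15153, so s = 1 and d = 15153.
Repeated squaring mod 30307: 2905^1 ≡ 2905, 2905^2 ≡ 13679, 2905^4 ≡ 29930, 2905^8 ≡ 20901, 2905^16 ≡ 6703, 2905^32 ≡ 15235, 2905^64 ≡ 14219, 2905^128 ≡ 1964, 2905^256 ≡ 8307, 2905^512 ≡ 27517, 2905^1024 ≡ 25508, 2905^2048 ≡ 27388, 2905^4096 ≡ 4294, 2905^8192 ≡ 11780.
15153 = 8192 + 4096 + 2048 + 512 + 256 + 32 + 16 + 1, so 2905^15153 ≡ 11780·4294·27388·27517·8307·15235·6703·2905 ≡ 30306 (mod 30307).
x_0 = 2905^15153 mod 30307 = 30306.
x_0 = 30306 ≡ −1, so 2905 is not a witness.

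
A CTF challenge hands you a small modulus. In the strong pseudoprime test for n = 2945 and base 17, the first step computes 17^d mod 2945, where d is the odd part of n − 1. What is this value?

n − 1 = 2944 = 2^7 · 23, so s = 7 and d = 23.
17^23 mod 2945 = 633.

633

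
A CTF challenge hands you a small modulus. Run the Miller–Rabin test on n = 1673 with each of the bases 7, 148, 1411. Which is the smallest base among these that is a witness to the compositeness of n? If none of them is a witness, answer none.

7

n − 1 = 1672 = 2^3 · 209, so s = 3 and d = 209.
Base 7: x_0 = 7^209 mod 1673 = 770. x_0 is neither 1 nor 1672, so continue squaring. x_1 = 770^2 mod 1673 = 658. x_2 = 658^2 mod 1673 = 1330. Reached i = s−1 = 2 without hitting −1: 7 is a Miller–Rabin witness and 1673 is composite.
Base 148: x_0 = 148^209 mod 1673 = 379. x_0 is neither 1 nor 1672, so continue squaring. x_1 = 379^2 mod 1673 = 1436. x_2 = 1436^2 mod 1673 = 960. Reached i = s−1 = 2 without hitting −1: 148 is a Miller–Rabin witness and 1673 is composite.
Base 1411: x_0 = 1411^209 mod 1673 = 1122. x_0 is neither 1 nor 1672, so continue squaring. x_1 = 1122^2 mod 1673 = 788. x_2 = 788^2 mod 1673 = 261. Reached i = s−1 = 2 without hitting −1: 1411 is a Miller–Rabin witness and 1673 is composite.
The smallest witness among the given bases is 7.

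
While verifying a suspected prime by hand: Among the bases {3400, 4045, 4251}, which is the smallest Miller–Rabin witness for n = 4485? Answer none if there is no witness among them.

3400

n − 1 = 4484 = 2^2 · 1121, so s = 2 and d = 1121.
Base 3400: x_0 = 3400^1121 mod 4485 = 2455. x_0 is neither 1 nor 4484, so continue squaring. x_1 = 2455^2 mod 4485 = 3670. Reached i = s−1 = 1 without hitting −1: 3400 is a Miller–Rabin witness and 4485 is composite.
Base 4045: x_0 = 4045^1121 mod 4485 = 4270. x_0 is neither 1 nor 4484, so continue squaring. x_1 = 4270^2 mod 4485 = 1375. Reached i = s−1 = 1 without hitting −1: 4045 is a Miller–Rabin witness and 4485 is composite.
Base 4251: x_0 = 4251^1121 mod 4485 = 546. x_0 is neither 1 nor 4484, so continue squaring. x_1 = 546^2 mod 4485 = 2106. Reached i = s−1 = 1 without hitting −1: 4251 is a Miller–Rabin witness and 4485 is composite.
The smallest witness among the given bases is 3400.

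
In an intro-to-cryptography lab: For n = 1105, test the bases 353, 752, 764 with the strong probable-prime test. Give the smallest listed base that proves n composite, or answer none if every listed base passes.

n − 1 = 1104 = 2^4 · 69, so s = 4 and d = 69.
Base 353: x_0 = 353^69 mod 1105 = 863. x_0 is neither 1 nor 1104, so continue squaring. x_1 = 863^2 mod 1105 = 1104. x_1 ≡ −1, so 353 is not a witness.
Base 752: x_0 = 752^69 mod 1105 = 242. x_0 is neither 1 nor 1104, so continue squaring. x_1 = 242^2 mod 1105 = 1104. x_1 ≡ −1, so 752 is not a witness.
Base 764: x_0 = 764^69 mod 1105 = 1104. x_0 = 1104 ≡ −1, so 764 is not a witness.
No listed base is a witness for 1105.

none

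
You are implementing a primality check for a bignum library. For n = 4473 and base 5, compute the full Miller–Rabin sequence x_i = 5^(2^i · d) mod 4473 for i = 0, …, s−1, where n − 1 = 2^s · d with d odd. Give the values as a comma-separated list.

1832, 1474, 3271

n − 1 = 4472 = 2^3 · 559, so s = 3 and d = 559.
x_0 = 5^559 mod 4473 = 1832.
x_1 = 1832^2 mod 4473 = 1474.
x_2 = 1474^2 mod 4473 = 3271.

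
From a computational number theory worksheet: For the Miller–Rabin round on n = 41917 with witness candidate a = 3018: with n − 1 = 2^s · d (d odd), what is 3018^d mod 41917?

4200

n − 1 = 41916 = 2^2 · 10479, so s = 2 and d = 10479.
By repeated squaring, 3018^10479 ≡ 4200 (mod 41917).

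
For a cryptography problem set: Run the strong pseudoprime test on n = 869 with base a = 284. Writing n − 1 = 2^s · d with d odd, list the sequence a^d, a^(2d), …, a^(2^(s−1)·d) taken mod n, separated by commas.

345, 841

n − 1 = 868 = 2^2 · 217, so s = 2 and d = 217.
x_0 = 284^217 mod 869 = 345.
x_1 = 345^2 mod 869 = 841.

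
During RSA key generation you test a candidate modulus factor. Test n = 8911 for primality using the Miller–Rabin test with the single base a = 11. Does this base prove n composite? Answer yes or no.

n − 1 = 8910 = 2^1 · 4455, so s = 1 and d = 4455.
x_0 = 11^4455 mod 8911 = 267.
x_0 ∉ {1, 8910} and s = 1, so 11 is a Miller–Rabin witness and 8911 is composite.

yes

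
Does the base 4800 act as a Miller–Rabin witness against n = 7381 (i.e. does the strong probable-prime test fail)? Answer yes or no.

no

n − 1 = 7380 = 2^2 · 1845, so s = 2 and d = 1845.
Repeated squaring mod 7381: 4800^1 ≡ 4800, 4800^2 ≡ 3899, 4800^4 ≡ 4722, 4800^8 ≡ 6664, 4800^16 ≡ 4800, 4800^32 ≡ 3899, 4800^64 ≡ 4722, 4800^128 ≡ 6664, 4800^256 ≡ 4800, 4800^512 ≡ 3899, 4800^1024 ≡ 4722.
1845 = 1024 + 512 + 256 + 32 + 16 + 4 + 1, so 4800^1845 ≡ 4722·3899·4800·3899·4800·4722·4800 ≡ 1 (mod 7381).
x_0 = 4800^1845 mod 7381 = 1.
x_0 = 1, so 4800 is not a witness.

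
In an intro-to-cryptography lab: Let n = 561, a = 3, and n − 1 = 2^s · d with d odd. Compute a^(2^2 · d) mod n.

276

n − 1 = 560 = 2^4 · 35, so s = 4 and d = 35.
x_0 = 3^35 mod 561 = 78.
x_1 = 78^2 mod 561 = 474.
x_2 = 474^2 mod 561 = 276.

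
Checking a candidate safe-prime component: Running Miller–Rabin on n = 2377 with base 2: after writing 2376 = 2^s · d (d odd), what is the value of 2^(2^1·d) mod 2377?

n − 1 = 2376 = 2^3 · 297, so s = 3 and d = 297.
x_0 = 2^297 mod 2377 = 1134.
x_1 = 1134^2 mod 2377 = 2376.

2376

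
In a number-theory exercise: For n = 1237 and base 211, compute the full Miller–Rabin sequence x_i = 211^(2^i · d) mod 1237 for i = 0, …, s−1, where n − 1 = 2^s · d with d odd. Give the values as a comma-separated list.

1, 1

n − 1 = 1236 = 2^2 · 309, so s = 2 and d = 309.
x_0 = 211^309 mod 1237 = 1.
x_1 = 1^2 mod 1237 = 1.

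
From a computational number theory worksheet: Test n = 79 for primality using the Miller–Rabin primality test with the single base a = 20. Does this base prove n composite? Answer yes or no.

n − 1 = 78 = 2^1 · 39, so s = 1 and d = 39.
x_0 = 20^39 mod 79 = 1.
x_0 = 1, so 20 is not a witness.

no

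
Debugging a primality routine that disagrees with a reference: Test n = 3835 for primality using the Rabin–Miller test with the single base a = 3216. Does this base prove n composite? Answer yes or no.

n − 1 = 3834 = 2^1 · 1917, so s = 1 and d = 1917.
x_0 = 3216^1917 mod 3835 = 96.
x_0 ∉ {1, 3834} and s = 1, so 3216 is a Miller–Rabin witness and 3835 is composite.

yes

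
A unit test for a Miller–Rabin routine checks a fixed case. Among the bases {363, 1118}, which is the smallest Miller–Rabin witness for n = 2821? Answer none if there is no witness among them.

n − 1 = 2820 = 2^2 · 705, so s = 2 and d = 705.
Base 363: x_0 = 363^705 mod 2821 = 2820. x_0 = 2820 ≡ −1, so 363 is not a witness.
Base 1118: x_0 = 1118^705 mod 2821 = 559. x_0 is neither 1 nor 2820, so continue squaring. x_1 = 559^2 mod 2821 = 2171. Reached i = s−1 = 1 without hitting −1: 1118 is a Miller–Rabin witness and 2821 is composite.
The smallest witness among the given bases is 1118.

1118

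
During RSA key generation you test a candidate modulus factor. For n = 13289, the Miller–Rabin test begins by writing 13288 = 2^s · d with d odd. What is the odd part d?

1661

Halving: 13288 → 6644 → 3322 → 1661; 1661 is odd.
So 13288 = 2^3 · 1661.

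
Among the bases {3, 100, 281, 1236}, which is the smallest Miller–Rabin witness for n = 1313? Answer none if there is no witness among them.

3

n − 1 = 1312 = 2^5 · 41, so s = 5 and d = 41.
Base 3: x_0 = 3^41 mod 1313 = 867. x_0 is neither 1 nor 1312, so continue squaring. x_1 = 867^2 mod 1313 = 653. x_2 = 653^2 mod 1313 = 997. x_3 = 997^2 mod 1313 = 68. x_4 = 68^2 mod 1313 = 685. Reached i = s−1 = 4 without hitting −1: 3 is a Miller–Rabin witness and 1313 is composite.
Base 100: x_0 = 100^41 mod 1313 = 302. x_0 is neither 1 nor 1312, so continue squaring. x_1 = 302^2 mod 1313 = 607. x_2 = 607^2 mod 1313 = 809. x_3 = 809^2 mod 1313 = 607. x_4 = 607^2 mod 1313 = 809. Reached i = s−1 = 4 without hitting −1: 100 is a Miller–Rabin witness and 1313 is composite.
Base 281: x_0 = 281^41 mod 1313 = 1217. x_0 is neither 1 nor 1312, so continue squaring. x_1 = 1217^2 mod 1313 = 25. x_2 = 25^2 mod 1313 = 625. x_3 = 625^2 mod 1313 = 664. x_4 = 664^2 mod 1313 = 1041. Reached i = s−1 = 4 without hitting −1: 281 is a Miller–Rabin witness and 1313 is composite.
Base 1236: x_0 = 1236^41 mod 1313 = 703. x_0 is neither 1 nor 1312, so continue squaring. x_1 = 703^2 mod 1313 = 521. x_2 = 521^2 mod 1313 = 963. x_3 = 963^2 mod 1313 = 391. x_4 = 391^2 mod 1313 = 573. Reached i = s−1 = 4 without hitting −1: 1236 is a Miller–Rabin witness and 1313 is composite.
The smallest witness among the given bases is 3.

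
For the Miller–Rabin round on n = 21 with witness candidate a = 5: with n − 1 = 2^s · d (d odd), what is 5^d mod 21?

n − 1 = 20 = 2^2 · 5, so s = 2 and d = 5.
Repeated squaring mod 21: 5^1 ≡ 5, 5^2 ≡ 4, 5^4 ≡ 16.
5 = 4 + 1, so 5^5 ≡ 16·5 ≡ 17 (mod 21).

17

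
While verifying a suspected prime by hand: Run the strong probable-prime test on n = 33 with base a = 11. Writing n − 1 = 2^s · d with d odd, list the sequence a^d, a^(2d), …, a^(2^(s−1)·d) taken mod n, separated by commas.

n − 1 = 32 = 2^5 · 1, so s = 5 and d = 1.
x_0 = 11^1 mod 33 = 11.
x_1 = 11^2 mod 33 = 22.
x_2 = 22^2 mod 33 = 22.
x_3 = 22^2 mod 33 = 22.
x_4 = 22^2 mod 33 = 22.

11, 22, 22, 22, 22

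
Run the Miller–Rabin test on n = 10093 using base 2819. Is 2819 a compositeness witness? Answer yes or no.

no

n − 1 = 10092 = 2^2 · 2523, so s = 2 and d = 2523.
Repeated squaring mod 10093: 2819^1 ≡ 2819, 2819^2 ≡ 3570, 2819^4 ≡ 7534, 2819^8 ≡ 8217, 2819^16 ≡ 7012, 2819^32 ≡ 5141, 2819^64 ≡ 6407, 2819^128 ≡ 1418, 2819^256 ≡ 2217, 2819^512 ≡ 9891, 2819^1024 ≡ 432, 2819^2048 ≡ 4950.
2523 = 2048 + 256 + 128 + 64 + 16 + 8 + 2 + 1, so 2819^2523 ≡ 4950·2217·1418·6407·7012·8217·3570·2819 ≡ 7705 (mod 10093).
x_0 = 2819^2523 mod 10093 = 7705.
x_0 is neither 1 nor 10092, so continue squaring.
x_1 = 7705^2 mod 10093 = 10092.
x_1 ≡ −1, so 2819 is not a witness.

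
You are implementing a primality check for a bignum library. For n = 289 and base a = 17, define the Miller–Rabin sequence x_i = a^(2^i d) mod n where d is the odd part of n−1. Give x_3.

n − 1 = 288 = 2^5 · 9, so s = 5 and d = 9.
x_0 = 17^9 mod 289 = 0.
x_1 = 0^2 mod 289 = 0.
x_2 = 0^2 mod 289 = 0.
x_3 = 0^2 mod 289 = 0.

0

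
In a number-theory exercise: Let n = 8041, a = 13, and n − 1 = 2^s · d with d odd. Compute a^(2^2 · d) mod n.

n − 1 = 8040 = 2^3 · 1005, so s = 3 and d = 1005.
x_0 = 13^1005 mod 8041 = 3838.
x_1 = 3838^2 mod 8041 = 7173.
x_2 = 7173^2 mod 8041 = 5611.

5611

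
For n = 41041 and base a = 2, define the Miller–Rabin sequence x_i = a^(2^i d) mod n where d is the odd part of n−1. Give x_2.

1

n − 1 = 41040 = 2^4 · 2565, so s = 4 and d = 2565.
x_0 = 2^2565 mod 41041 = 27994.
x_1 = 27994^2 mod 41041 = 27182.
x_2 = 27182^2 mod 41041 = 1.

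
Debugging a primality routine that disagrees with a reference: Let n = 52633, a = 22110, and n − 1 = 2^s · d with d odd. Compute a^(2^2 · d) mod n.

1

n − 1 = 52632 = 2^3 · 6579, so s = 3 and d = 6579.
x_0 = 22110^6579 mod 52633 = 1.
x_1 = 1^2 mod 52633 = 1.
x_2 = 1^2 mod 52633 = 1.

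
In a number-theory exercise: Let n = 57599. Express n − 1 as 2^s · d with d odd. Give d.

28799

Halving: 57598 → 28799; 28799 is odd.
So 57598 = 2^1 · 28799.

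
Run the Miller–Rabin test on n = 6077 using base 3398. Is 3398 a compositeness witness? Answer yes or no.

yes

n − 1 = 6076 = 2^2 · 1519, so s = 2 and d = 1519.
x_0 = 3398^1519 mod 6077 = 2883.
x_0 is neither 1 nor 6076, so continue squaring.
x_1 = 2883^2 mod 6077 = 4430.
Reached i = s−1 = 1 without hitting −1: 3398 is a Miller–Rabin witness and 6077 is composite.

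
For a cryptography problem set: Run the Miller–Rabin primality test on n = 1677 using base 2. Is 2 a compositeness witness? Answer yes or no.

n − 1 = 1676 = 2^2 · 419, so s = 2 and d = 419.
x_0 = 2^419 mod 1677 = 839.
x_0 is neither 1 nor 1676, so continue squaring.
x_1 = 839^2 mod 1677 = 1258.
Reached i = s−1 = 1 without hitting −1: 2 is a Miller–Rabin witness and 1677 is composite.

yes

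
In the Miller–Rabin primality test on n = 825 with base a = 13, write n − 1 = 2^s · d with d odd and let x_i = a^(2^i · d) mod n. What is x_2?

n − 1 = 824 = 2^3 · 103, so s = 3 and d = 103.
x_0 = 13^103 mod 825 = 547.
x_1 = 547^2 mod 825 = 559.
x_2 = 559^2 mod 825 = 631.

631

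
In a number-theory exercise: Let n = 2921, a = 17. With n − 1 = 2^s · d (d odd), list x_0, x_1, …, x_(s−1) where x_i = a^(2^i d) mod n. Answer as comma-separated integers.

n − 1 = 2920 = 2^3 · 365, so s = 3 and d = 365.
x_0 = 17^365 mod 2921 = 1137.
x_1 = 1137^2 mod 2921 = 1687.
x_2 = 1687^2 mod 2921 = 915.

1137, 1687, 915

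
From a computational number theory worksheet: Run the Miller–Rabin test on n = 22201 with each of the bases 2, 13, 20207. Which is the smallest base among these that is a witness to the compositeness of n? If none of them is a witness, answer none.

2

n − 1 = 22200 = 2^3 · 2775, so s = 3 and d = 2775.
Base 2: x_0 = 2^2775 mod 22201 = 10325. x_0 is neither 1 nor 22200, so continue squaring. x_1 = 10325^2 mod 22201 = 18624. x_2 = 18624^2 mod 22201 = 7153. Reached i = s−1 = 2 without hitting −1: 2 is a Miller–Rabin witness and 22201 is composite.
Base 13: x_0 = 13^2775 mod 22201 = 938. x_0 is neither 1 nor 22200, so continue squaring. x_1 = 938^2 mod 22201 = 14005. x_2 = 14005^2 mod 22201 = 16391. Reached i = s−1 = 2 without hitting −1: 13 is a Miller–Rabin witness and 22201 is composite.
Base 20207: x_0 = 20207^2775 mod 22201 = 5408. x_0 is neither 1 nor 22200, so continue squaring. x_1 = 5408^2 mod 22201 = 7747. x_2 = 7747^2 mod 22201 = 6706. Reached i = s−1 = 2 without hitting −1: 20207 is a Miller–Rabin witness and 22201 is composite.
The smallest witness among the given bases is 2.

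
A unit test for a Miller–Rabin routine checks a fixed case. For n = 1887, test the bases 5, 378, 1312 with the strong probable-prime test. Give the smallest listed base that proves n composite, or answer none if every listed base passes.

5

n − 1 = 1886 = 2^1 · 943, so s = 1 and d = 943.
Base 5: x_0 = 5^943 mod 1887 = 92. x_0 ∉ {1, 1886} and s = 1, so 5 is a Miller–Rabin witness and 1887 is composite.
Base 378: x_0 = 378^943 mod 1887 = 1509. x_0 ∉ {1, 1886} and s = 1, so 378 is a Miller–Rabin witness and 1887 is composite.
Base 1312: x_0 = 1312^943 mod 1887 = 1162. x_0 ∉ {1, 1886} and s = 1, so 1312 is a Miller–Rabin witness and 1887 is composite.
The smallest witness among the given bases is 5.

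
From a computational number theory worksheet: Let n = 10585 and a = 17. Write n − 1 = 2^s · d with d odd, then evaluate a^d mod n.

4913

n − 1 = 10584 = 2^3 · 1323, so s = 3 and d = 1323.
17^1323 mod 10585 = 4913.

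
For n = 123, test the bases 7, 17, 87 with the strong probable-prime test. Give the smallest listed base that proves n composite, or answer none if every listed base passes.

7

n − 1 = 122 = 2^1 · 61, so s = 1 and d = 61.
Base 7: x_0 = 7^61 mod 123 = 34. x_0 ∉ {1, 122} and s = 1, so 7 is a Miller–Rabin witness and 123 is composite.
Base 17: x_0 = 17^61 mod 123 = 65. x_0 ∉ {1, 122} and s = 1, so 17 is a Miller–Rabin witness and 123 is composite.
Base 87: x_0 = 87^61 mod 123 = 87. x_0 ∉ {1, 122} and s = 1, so 87 is a Miller–Rabin witness and 123 is composite.
The smallest witness among the given bases is 7.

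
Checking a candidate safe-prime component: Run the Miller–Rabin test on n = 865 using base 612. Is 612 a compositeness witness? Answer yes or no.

no

n − 1 = 864 = 2^5 · 27, so s = 5 and d = 27.
x_0 = 612^27 mod 865 = 253.
x_0 is neither 1 nor 864, so continue squaring.
x_1 = 253^2 mod 865 = 864.
x_1 ≡ −1, so 612 is not a witness.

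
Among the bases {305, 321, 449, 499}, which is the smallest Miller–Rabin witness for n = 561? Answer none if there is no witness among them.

321

n − 1 = 560 = 2^4 · 35, so s = 4 and d = 35.
Base 305: x_0 = 305^35 mod 561 = 560. x_0 = 560 ≡ −1, so 305 is not a witness.
Base 321: x_0 = 321^35 mod 561 = 417. x_0 is neither 1 nor 560, so continue squaring. x_1 = 417^2 mod 561 = 540. x_2 = 540^2 mod 561 = 441. x_3 = 441^2 mod 561 = 375. Reached i = s−1 = 3 without hitting −1: 321 is a Miller–Rabin witness and 561 is composite.
Base 449: x_0 = 449^35 mod 561 = 122. x_0 is neither 1 nor 560, so continue squaring. x_1 = 122^2 mod 561 = 298. x_2 = 298^2 mod 561 = 166. x_3 = 166^2 mod 561 = 67. Reached i = s−1 = 3 without hitting −1: 449 is a Miller–Rabin witness and 561 is composite.
Base 499: x_0 = 499^35 mod 561 = 199. x_0 is neither 1 nor 560, so continue squaring. x_1 = 199^2 mod 561 = 331. x_2 = 331^2 mod 561 = 166. x_3 = 166^2 mod 561 = 67. Reached i = s−1 = 3 without hitting −1: 499 is a Miller–Rabin witness and 561 is composite.
The smallest witness among the given bases is 321.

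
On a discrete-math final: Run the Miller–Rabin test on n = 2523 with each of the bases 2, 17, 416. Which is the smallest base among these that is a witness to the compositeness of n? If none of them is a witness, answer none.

2

n − 1 = 2522 = 2^1 · 1261, so s = 1 and d = 1261.
Base 2: x_0 = 2^1261 mod 2523 = 89. x_0 ∉ {1, 2522} and s = 1, so 2 is a Miller–Rabin witness and 2523 is composite.
Base 17: x_0 = 17^1261 mod 2523 = 2453. x_0 ∉ {1, 2522} and s = 1, so 17 is a Miller–Rabin witness and 2523 is composite.
Base 416: x_0 = 416^1261 mod 2523 = 416. x_0 ∉ {1, 2522} and s = 1, so 416 is a Miller–Rabin witness and 2523 is composite.
The smallest witness among the given bases is 2.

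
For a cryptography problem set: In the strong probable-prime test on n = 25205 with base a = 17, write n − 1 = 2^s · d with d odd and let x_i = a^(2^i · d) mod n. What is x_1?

21234

n − 1 = 25204 = 2^2 · 6301, so s = 2 and d = 6301.
By repeated squaring, 17^6301 ≡ 2857 (mod 25205).
x_0 = 2857.
x_1 = 2857^2 mod 25205 = 21234.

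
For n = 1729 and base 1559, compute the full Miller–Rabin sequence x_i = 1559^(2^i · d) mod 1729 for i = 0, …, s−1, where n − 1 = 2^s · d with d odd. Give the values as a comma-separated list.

818, 1, 1, 1, 1, 1

n − 1 = 1728 = 2^6 · 27, so s = 6 and d = 27.
x_0 = 1559^27 mod 1729 = 818.
x_1 = 818^2 mod 1729 = 1.
x_2 = 1^2 mod 1729 = 1.
x_3 = 1^2 mod 1729 = 1.
x_4 = 1^2 mod 1729 = 1.
x_5 = 1^2 mod 1729 = 1.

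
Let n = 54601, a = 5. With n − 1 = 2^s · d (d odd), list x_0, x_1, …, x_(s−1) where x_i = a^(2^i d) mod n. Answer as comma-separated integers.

n − 1 = 54600 = 2^3 · 6825, so s = 3 and d = 6825.
x_0 = 5^6825 mod 54601 = 54600.
x_1 = 54600^2 mod 54601 = 1.
x_2 = 1^2 mod 54601 = 1.

54600, 1, 1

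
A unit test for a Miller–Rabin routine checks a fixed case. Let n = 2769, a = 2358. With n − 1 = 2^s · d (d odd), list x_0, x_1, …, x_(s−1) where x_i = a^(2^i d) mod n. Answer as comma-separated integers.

1071, 675, 1509, 963

n − 1 = 2768 = 2^4 · 173, so s = 4 and d = 173.
x_0 = 2358^173 mod 2769 = 1071.
x_1 = 1071^2 mod 2769 = 675.
x_2 = 675^2 mod 2769 = 1509.
x_3 = 1509^2 mod 2769 = 963.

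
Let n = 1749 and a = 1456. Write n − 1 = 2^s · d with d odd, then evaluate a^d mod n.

676

n − 1 = 1748 = 2^2 · 437, so s = 2 and d = 437.
1456^437 mod 1749 = 676.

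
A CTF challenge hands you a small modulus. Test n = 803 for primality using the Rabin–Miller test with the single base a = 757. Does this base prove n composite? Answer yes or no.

yes

n − 1 = 802 = 2^1 · 401, so s = 1 and d = 401.
By repeated squaring, 757^401 ≡ 757 (mod 803).
x_0 = 757^401 mod 803 = 757.
x_0 ∉ {1, 802} and s = 1, so 757 is a Miller–Rabin witness and 803 is composite.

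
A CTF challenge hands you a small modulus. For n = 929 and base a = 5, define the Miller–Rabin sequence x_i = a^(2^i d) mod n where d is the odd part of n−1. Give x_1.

324

n − 1 = 928 = 2^5 · 29, so s = 5 and d = 29.
x_0 = 5^29 mod 929 = 911.
x_1 = 911^2 mod 929 = 324.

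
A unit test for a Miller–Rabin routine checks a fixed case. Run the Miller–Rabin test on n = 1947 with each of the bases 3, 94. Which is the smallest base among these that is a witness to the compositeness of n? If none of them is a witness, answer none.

n − 1 = 1946 = 2^1 · 973, so s = 1 and d = 973.
Base 3: x_0 = 3^973 mod 1947 = 852. x_0 ∉ {1, 1946} and s = 1, so 3 is a Miller–Rabin witness and 1947 is composite.
Base 94: x_0 = 94^973 mod 1947 = 403. x_0 ∉ {1, 1946} and s = 1, so 94 is a Miller–Rabin witness and 1947 is composite.
The smallest witness among the given bases is 3.

3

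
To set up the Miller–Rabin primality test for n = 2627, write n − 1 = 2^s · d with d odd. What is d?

Halving: 2626 → 1313; 1313 is odd.
So 2626 = 2^1 · 1313.

1313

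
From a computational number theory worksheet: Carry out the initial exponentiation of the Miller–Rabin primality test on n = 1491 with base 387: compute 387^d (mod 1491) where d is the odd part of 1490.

534

n − 1 = 1490 = 2^1 · 745, so s = 1 and d = 745.
Repeated squaring mod 1491: 387^1 ≡ 387, 387^2 ≡ 669, 387^4 ≡ 261, 387^8 ≡ 1026, 387^16 ≡ 30, 387^32 ≡ 900, 387^64 ≡ 387, 387^128 ≡ 669, 387^256 ≡ 261, 387^512 ≡ 1026.
745 = 512 + 128 + 64 + 32 + 8 + 1, so 387^745 ≡ 1026·669·387·900·1026·387 ≡ 534 (mod 1491).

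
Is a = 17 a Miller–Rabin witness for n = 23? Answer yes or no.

n − 1 = 22 = 2^1 · 11, so s = 1 and d = 11.
x_0 = 17^11 mod 23 = 22.
x_0 = 22 ≡ −1, so 17 is not a witness.

no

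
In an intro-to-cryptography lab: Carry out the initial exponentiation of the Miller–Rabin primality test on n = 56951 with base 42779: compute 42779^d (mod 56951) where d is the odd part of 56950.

56950

n − 1 = 56950 = 2^1 · 28475, so s = 1 and d = 28475.
42779^28475 mod 56951 = 56950.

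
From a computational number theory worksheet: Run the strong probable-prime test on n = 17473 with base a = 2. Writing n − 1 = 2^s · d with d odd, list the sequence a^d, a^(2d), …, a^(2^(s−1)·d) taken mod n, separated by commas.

n − 1 = 17472 = 2^6 · 273, so s = 6 and d = 273.
x_0 = 2^273 mod 17473 = 13077.
x_1 = 13077^2 mod 17473 = 17151.
x_2 = 17151^2 mod 17473 = 16319.
x_3 = 16319^2 mod 17473 = 3768.
x_4 = 3768^2 mod 17473 = 9748.
x_5 = 9748^2 mod 17473 = 5330.

13077, 17151, 16319, 3768, 9748, 5330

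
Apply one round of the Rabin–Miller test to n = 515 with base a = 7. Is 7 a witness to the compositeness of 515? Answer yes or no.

yes

n − 1 = 514 = 2^1 · 257, so s = 1 and d = 257.
x_0 = 7^257 mod 515 = 152.
x_0 ∉ {1, 514} and s = 1, so 7 is a Miller–Rabin witness and 515 is composite.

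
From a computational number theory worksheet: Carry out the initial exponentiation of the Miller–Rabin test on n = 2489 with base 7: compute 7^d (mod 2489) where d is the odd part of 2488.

1075

n − 1 = 2488 = 2^3 · 311, so s = 3 and d = 311.
7^311 mod 2489 = 1075.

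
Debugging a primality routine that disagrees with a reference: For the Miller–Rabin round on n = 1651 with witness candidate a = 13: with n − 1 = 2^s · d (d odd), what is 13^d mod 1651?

n − 1 = 1650 = 2^1 · 825, so s = 1 and d = 825.
13^825 mod 1651 = 936.

936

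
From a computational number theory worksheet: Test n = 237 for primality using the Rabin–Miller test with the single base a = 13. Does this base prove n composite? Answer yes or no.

n − 1 = 236 = 2^2 · 59, so s = 2 and d = 59.
x_0 = 13^59 mod 237 = 31.
x_0 is neither 1 nor 236, so continue squaring.
x_1 = 31^2 mod 237 = 13.
Reached i = s−1 = 1 without hitting −1: 13 is a Miller–Rabin witness and 237 is composite.

yes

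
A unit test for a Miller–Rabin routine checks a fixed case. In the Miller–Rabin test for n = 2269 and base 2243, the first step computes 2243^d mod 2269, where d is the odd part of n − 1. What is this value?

n − 1 = 2268 = 2^2 · 567, so s = 2 and d = 567.
2243^567 mod 2269 = 2268.

2268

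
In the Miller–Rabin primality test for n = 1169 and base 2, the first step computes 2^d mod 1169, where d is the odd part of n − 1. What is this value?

n − 1 = 1168 = 2^4 · 73, so s = 4 and d = 73.
2^73 mod 1169 = 205.

205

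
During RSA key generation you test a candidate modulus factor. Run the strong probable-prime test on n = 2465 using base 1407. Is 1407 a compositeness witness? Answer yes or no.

n − 1 = 2464 = 2^5 · 77, so s = 5 and d = 77.
x_0 = 1407^77 mod 2465 = 302.
x_0 is neither 1 nor 2464, so continue squaring.
x_1 = 302^2 mod 2465 = 2464.
x_1 ≡ −1, so 1407 is not a witness.

no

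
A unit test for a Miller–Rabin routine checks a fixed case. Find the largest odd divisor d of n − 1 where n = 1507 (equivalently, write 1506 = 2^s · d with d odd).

753

Halving: 1506 → 753; 753 is odd.
So 1506 = 2^1 · 753.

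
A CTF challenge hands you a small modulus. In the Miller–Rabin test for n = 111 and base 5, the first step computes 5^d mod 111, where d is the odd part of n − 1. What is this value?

n − 1 = 110 = 2^1 · 55, so s = 1 and d = 55.
By repeated squaring, 5^55 ≡ 32 (mod 111).

32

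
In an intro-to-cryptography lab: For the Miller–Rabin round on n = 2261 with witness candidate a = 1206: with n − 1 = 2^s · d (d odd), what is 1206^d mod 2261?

1087

n − 1 = 2260 = 2^2 · 565, so s = 2 and d = 565.
1206^565 mod 2261 = 1087.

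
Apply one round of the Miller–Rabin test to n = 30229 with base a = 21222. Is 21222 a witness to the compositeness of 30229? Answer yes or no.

yes

n − 1 = 30228 = 2^2 · 7557, so s = 2 and d = 7557.
Repeated squaring mod 30229: 21222^1 ≡ 21222, 21222^2 ≡ 21642, 21222^4 ≡ 8038, 21222^8 ≡ 10071, 21222^16 ≡ 6746, 21222^32 ≡ 13871, 21222^64 ≡ 27285, 21222^128 ≡ 21642, 21222^256 ≡ 8038, 21222^512 ≡ 10071, 21222^1024 ≡ 6746, 21222^2048 ≡ 13871, 21222^4096 ≡ 27285.
7557 = 4096 + 2048 + 1024 + 256 + 128 + 4 + 1, so 21222^7557 ≡ 27285·13871·6746·8038·21642·8038·21222 ≡ 20747 (mod 30229).
x_0 = 21222^7557 mod 30229 = 20747.
x_0 is neither 1 nor 30228, so continue squaring.
x_1 = 20747^2 mod 30229 = 7278.
Reached i = s−1 = 1 without hitting −1: 21222 is a Miller–Rabin witness and 30229 is composite.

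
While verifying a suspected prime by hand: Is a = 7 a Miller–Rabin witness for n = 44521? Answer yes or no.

n − 1 = 44520 = 2^3 · 5565, so s = 3 and d = 5565.
x_0 = 7^5565 mod 44521 = 40089.
x_0 is neither 1 nor 44520, so continue squaring.
x_1 = 40089^2 mod 44521 = 8863.
x_2 = 8863^2 mod 44521 = 17725.
Reached i = s−1 = 2 without hitting −1: 7 is a Miller–Rabin witness and 44521 is composite.

yes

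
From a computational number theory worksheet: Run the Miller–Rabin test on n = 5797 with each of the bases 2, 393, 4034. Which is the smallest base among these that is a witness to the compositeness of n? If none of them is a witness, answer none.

2

n − 1 = 5796 = 2^2 · 1449, so s = 2 and d = 1449.
Base 2: x_0 = 2^1449 mod 5797 = 512. x_0 is neither 1 nor 5796, so continue squaring. x_1 = 512^2 mod 5797 = 1279. Reached i = s−1 = 1 without hitting −1: 2 is a Miller–Rabin witness and 5797 is composite.
Base 393: x_0 = 393^1449 mod 5797 = 5595. x_0 is neither 1 nor 5796, so continue squaring. x_1 = 5595^2 mod 5797 = 225. Reached i = s−1 = 1 without hitting −1: 393 is a Miller–Rabin witness and 5797 is composite.
Base 4034: x_0 = 4034^1449 mod 5797 = 1899. x_0 is neither 1 nor 5796, so continue squaring. x_1 = 1899^2 mod 5797 = 467. Reached i = s−1 = 1 without hitting −1: 4034 is a Miller–Rabin witness and 5797 is composite.
The smallest witness among the given bases is 2.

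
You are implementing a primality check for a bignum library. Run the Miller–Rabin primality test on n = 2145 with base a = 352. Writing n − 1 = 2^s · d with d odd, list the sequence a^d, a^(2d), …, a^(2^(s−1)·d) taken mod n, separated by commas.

n − 1 = 2144 = 2^5 · 67, so s = 5 and d = 67.
x_0 = 352^67 mod 2145 = 2068.
x_1 = 2068^2 mod 2145 = 1639.
x_2 = 1639^2 mod 2145 = 781.
x_3 = 781^2 mod 2145 = 781.
x_4 = 781^2 mod 2145 = 781.

2068, 1639, 781, 781, 781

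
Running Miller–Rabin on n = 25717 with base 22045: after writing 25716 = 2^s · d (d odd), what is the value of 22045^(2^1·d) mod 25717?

25716

n − 1 = 25716 = 2^2 · 6429, so s = 2 and d = 6429.
x_0 = 22045^6429 mod 25717 = 23333.
x_1 = 23333^2 mod 25717 = 25716.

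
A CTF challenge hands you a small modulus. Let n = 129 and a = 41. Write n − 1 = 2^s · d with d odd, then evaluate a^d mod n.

41

n − 1 = 128 = 2^7 · 1, so s = 7 and d = 1.
41^1 mod 129 = 41.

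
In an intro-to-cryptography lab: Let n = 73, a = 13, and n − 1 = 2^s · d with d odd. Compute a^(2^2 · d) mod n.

72

n − 1 = 72 = 2^3 · 9, so s = 3 and d = 9.
x_0 = 13^9 mod 73 = 51.
x_1 = 51^2 mod 73 = 46.
x_2 = 46^2 mod 73 = 72.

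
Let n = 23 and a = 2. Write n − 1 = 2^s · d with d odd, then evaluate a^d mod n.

n − 1 = 22 = 2^1 · 11, so s = 1 and d = 11.
2^11 mod 23 = 1.

1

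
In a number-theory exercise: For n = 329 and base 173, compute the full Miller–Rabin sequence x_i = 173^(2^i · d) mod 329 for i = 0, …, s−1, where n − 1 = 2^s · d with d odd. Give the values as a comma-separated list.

59, 191, 291

n − 1 = 328 = 2^3 · 41, so s = 3 and d = 41.
x_0 = 173^41 mod 329 = 59.
x_1 = 59^2 mod 329 = 191.
x_2 = 191^2 mod 329 = 291.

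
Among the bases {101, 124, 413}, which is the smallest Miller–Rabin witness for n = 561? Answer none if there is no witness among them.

124

n − 1 = 560 = 2^4 · 35, so s = 4 and d = 35.
Base 101: x_0 = 101^35 mod 561 = 560. x_0 = 560 ≡ −1, so 101 is not a witness.
Base 124: x_0 = 124^35 mod 561 = 397. x_0 is neither 1 nor 560, so continue squaring. x_1 = 397^2 mod 561 = 529. x_2 = 529^2 mod 561 = 463. x_3 = 463^2 mod 561 = 67. Reached i = s−1 = 3 without hitting −1: 124 is a Miller–Rabin witness and 561 is composite.
Base 413: x_0 = 413^35 mod 561 = 329. x_0 is neither 1 nor 560, so continue squaring. x_1 = 329^2 mod 561 = 529. x_2 = 529^2 mod 561 = 463. x_3 = 463^2 mod 561 = 67. Reached i = s−1 = 3 without hitting −1: 413 is a Miller–Rabin witness and 561 is composite.
The smallest witness among the given bases is 124.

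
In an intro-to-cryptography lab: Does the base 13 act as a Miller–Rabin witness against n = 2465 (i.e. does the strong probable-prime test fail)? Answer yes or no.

yes

n − 1 = 2464 = 2^5 · 77, so s = 5 and d = 77.
x_0 = 13^77 mod 2465 = 608.
x_0 is neither 1 nor 2464, so continue squaring.
x_1 = 608^2 mod 2465 = 2379.
x_2 = 2379^2 mod 2465 = 1.
x_2 = 1 but x_1 ≠ ±1, a nontrivial square root of 1 — 13 is a witness and 2465 is composite.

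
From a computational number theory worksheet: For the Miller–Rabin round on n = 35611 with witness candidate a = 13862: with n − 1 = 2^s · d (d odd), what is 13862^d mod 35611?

2629

n − 1 = 35610 = 2^1 · 17805, so s = 1 and d = 17805.
13862^17805 mod 35611 = 2629.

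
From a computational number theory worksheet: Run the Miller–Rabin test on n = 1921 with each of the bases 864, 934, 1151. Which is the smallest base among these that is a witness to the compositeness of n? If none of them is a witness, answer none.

934

n − 1 = 1920 = 2^7 · 15, so s = 7 and d = 15.
Base 864: x_0 = 864^15 mod 1921 = 1065. x_0 is neither 1 nor 1920, so continue squaring. x_1 = 1065^2 mod 1921 = 835. x_2 = 835^2 mod 1921 = 1823. x_3 = 1823^2 mod 1921 = 1920. x_3 ≡ −1, so 864 is not a witness.
Base 934: x_0 = 934^15 mod 1921 = 934. x_0 is neither 1 nor 1920, so continue squaring. x_1 = 934^2 mod 1921 = 222. x_2 = 222^2 mod 1921 = 1259. x_3 = 1259^2 mod 1921 = 256. x_4 = 256^2 mod 1921 = 222. x_5 = 222^2 mod 1921 = 1259. x_6 = 1259^2 mod 1921 = 256. Reached i = s−1 = 6 without hitting −1: 934 is a Miller–Rabin witness and 1921 is composite.
Base 1151: x_0 = 1151^15 mod 1921 = 265. x_0 is neither 1 nor 1920, so continue squaring. x_1 = 265^2 mod 1921 = 1069. x_2 = 1069^2 mod 1921 = 1687. x_3 = 1687^2 mod 1921 = 968. x_4 = 968^2 mod 1921 = 1497. x_5 = 1497^2 mod 1921 = 1123. x_6 = 1123^2 mod 1921 = 953. Reached i = s−1 = 6 without hitting −1: 1151 is a Miller–Rabin witness and 1921 is composite.
The smallest witness among the given bases is 934.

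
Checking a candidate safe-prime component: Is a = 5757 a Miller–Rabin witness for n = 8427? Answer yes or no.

n − 1 = 8426 = 2^1 · 4213, so s = 1 and d = 4213.
x_0 = 5757^4213 mod 8427 = 828.
x_0 ∉ {1, 8426} and s = 1, so 5757 is a Miller–Rabin witness and 8427 is composite.

yes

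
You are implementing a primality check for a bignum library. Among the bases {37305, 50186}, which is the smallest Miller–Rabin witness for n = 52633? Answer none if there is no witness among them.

n − 1 = 52632 = 2^3 · 6579, so s = 3 and d = 6579.
Base 37305: x_0 = 37305^6579 mod 52633 = 1. x_0 = 1, so 37305 is not a witness.
Base 50186: x_0 = 50186^6579 mod 52633 = 33991. x_0 is neither 1 nor 52632, so continue squaring. x_1 = 33991^2 mod 52633 = 41098. x_2 = 41098^2 mod 52633 = 1. x_2 = 1 but x_1 ≠ ±1, a nontrivial square root of 1 — 50186 is a witness and 52633 is composite.
The smallest witness among the given bases is 50186.

50186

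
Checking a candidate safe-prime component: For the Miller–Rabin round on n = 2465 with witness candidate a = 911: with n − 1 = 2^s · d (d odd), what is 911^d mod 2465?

n − 1 = 2464 = 2^5 · 77, so s = 5 and d = 77.
By repeated squaring, 911^77 ≡ 1201 (mod 2465).

1201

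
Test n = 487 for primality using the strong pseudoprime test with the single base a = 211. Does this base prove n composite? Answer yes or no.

no

n − 1 = 486 = 2^1 · 243, so s = 1 and d = 243.
x_0 = 211^243 mod 487 = 486.
x_0 = 486 ≡ −1, so 211 is not a witness.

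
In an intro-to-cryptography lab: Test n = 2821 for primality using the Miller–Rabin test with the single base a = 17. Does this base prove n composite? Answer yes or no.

no

n − 1 = 2820 = 2^2 · 705, so s = 2 and d = 705.
Repeated squaring mod 2821: 17^1 ≡ 17, 17^2 ≡ 289, 17^4 ≡ 1712, 17^8 ≡ 2746, 17^16 ≡ 2804, 17^32 ≡ 289, 17^64 ≡ 1712, 17^128 ≡ 2746, 17^256 ≡ 2804, 17^512 ≡ 289.
705 = 512 + 128 + 64 + 1, so 17^705 ≡ 289·2746·1712·17 ≡ 2820 (mod 2821).
x_0 = 17^705 mod 2821 = 2820.
x_0 = 2820 ≡ −1, so 17 is not a witness.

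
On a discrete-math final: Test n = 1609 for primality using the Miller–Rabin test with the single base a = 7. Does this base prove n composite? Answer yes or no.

no

n − 1 = 1608 = 2^3 · 201, so s = 3 and d = 201.
x_0 = 7^201 mod 1609 = 979.
x_0 is neither 1 nor 1608, so continue squaring.
x_1 = 979^2 mod 1609 = 1086.
x_2 = 1086^2 mod 1609 = 1608.
x_2 ≡ −1, so 7 is not a witness.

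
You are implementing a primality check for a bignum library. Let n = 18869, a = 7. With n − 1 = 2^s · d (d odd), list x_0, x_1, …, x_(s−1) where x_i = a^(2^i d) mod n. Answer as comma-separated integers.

1, 1

n − 1 = 18868 = 2^2 · 4717, so s = 2 and d = 4717.
x_0 = 7^4717 mod 18869 = 1.
x_1 = 1^2 mod 18869 = 1.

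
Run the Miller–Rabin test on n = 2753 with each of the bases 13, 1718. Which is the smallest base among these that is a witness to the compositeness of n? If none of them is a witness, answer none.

n − 1 = 2752 = 2^6 · 43, so s = 6 and d = 43.
Base 13: x_0 = 13^43 mod 2753 = 794. x_0 is neither 1 nor 2752, so continue squaring. x_1 = 794^2 mod 2753 = 2752. x_1 ≡ −1, so 13 is not a witness.
Base 1718: x_0 = 1718^43 mod 2753 = 870. x_0 is neither 1 nor 2752, so continue squaring. x_1 = 870^2 mod 2753 = 2578. x_2 = 2578^2 mod 2753 = 342. x_3 = 342^2 mod 2753 = 1338. x_4 = 1338^2 mod 2753 = 794. x_5 = 794^2 mod 2753 = 2752. x_5 ≡ −1, so 1718 is not a witness.
No listed base is a witness for 2753.

none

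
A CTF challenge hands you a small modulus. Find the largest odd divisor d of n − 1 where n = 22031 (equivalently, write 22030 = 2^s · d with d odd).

Halving: 22030 → 11015; 11015 is odd.
So 22030 = 2^1 · 11015.

11015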